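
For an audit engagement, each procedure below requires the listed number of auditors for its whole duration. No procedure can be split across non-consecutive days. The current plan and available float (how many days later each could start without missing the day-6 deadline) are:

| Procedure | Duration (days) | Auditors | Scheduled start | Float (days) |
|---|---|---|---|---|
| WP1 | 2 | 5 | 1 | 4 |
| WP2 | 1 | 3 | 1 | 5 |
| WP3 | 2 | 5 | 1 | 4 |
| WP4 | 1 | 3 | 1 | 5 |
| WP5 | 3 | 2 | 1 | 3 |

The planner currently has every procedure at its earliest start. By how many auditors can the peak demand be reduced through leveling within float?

11

Early-start peak: d1:18  d2:12  d3:2  d4:0  d5:0  d6:0 ⇒ 18.
Leveled (WP1@1, WP2@3, WP3@4, WP4@3, WP5@4): d1:5  d2:5  d3:6  d4:7  d5:7  d6:2 ⇒ 7.
Reduction 18 − 7 = 11.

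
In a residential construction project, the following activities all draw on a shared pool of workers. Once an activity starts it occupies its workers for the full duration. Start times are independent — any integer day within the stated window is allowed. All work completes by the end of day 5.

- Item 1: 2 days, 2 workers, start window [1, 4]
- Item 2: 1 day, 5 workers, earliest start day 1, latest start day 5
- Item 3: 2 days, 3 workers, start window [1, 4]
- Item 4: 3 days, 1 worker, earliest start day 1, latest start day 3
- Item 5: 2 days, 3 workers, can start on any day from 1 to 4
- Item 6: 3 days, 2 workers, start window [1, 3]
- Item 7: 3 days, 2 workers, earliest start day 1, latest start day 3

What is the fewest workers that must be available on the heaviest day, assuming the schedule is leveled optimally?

Early-start (Item 1@1, Item 2@1, Item 3@1, Item 4@1, Item 5@1, Item 6@1, Item 7@1) gives peak 18: d1:18  d2:13  d3:5  d4:0  d5:0.
Shift Item 3→2, Item 5→4, Item 6→2, Item 7→3.
Schedule Item 1@1, Item 2@1, Item 3@2, Item 4@1, Item 5@4, Item 6@2, Item 7@3: d1:8  d2:8  d3:8  d4:7  d5:5 — peak 8.
Total worker-days = 36 over 5 days ⇒ peak ≥ ⌈36/5⌉ = 8, so 8 is optimal.

8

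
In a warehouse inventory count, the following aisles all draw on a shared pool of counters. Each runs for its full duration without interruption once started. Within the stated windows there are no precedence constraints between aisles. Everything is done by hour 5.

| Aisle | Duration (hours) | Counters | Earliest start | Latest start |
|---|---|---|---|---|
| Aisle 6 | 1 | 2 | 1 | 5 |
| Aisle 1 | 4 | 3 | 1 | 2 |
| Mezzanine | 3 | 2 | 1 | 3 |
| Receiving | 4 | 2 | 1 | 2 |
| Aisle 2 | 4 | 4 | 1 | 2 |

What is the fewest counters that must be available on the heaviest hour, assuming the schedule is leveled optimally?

Early-start (Aisle 6@1, Aisle 1@1, Mezzanine@1, Receiving@1, Aisle 2@1) gives peak 13: h1:13  h2:11  h3:11  h4:9  h5:0.
Shift Aisle 2→2.
Schedule Aisle 6@1, Aisle 1@1, Mezzanine@1, Receiving@1, Aisle 2@2: h1:9  h2:11  h3:11  h4:9  h5:4 — peak 11.

11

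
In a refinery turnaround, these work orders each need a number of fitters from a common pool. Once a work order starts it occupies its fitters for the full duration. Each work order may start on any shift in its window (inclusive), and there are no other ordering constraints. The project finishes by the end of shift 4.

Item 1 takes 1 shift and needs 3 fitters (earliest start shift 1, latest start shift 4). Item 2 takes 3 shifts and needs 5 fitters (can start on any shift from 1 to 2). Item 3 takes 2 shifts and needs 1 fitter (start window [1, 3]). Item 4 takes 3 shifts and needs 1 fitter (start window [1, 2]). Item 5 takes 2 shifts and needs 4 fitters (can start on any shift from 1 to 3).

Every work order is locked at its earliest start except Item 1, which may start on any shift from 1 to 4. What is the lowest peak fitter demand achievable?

Item 1@1: s1:14  s2:11  s3:6  s4:0 → peak 14
Item 1@2: s1:11  s2:14  s3:6  s4:0 → peak 14
Item 1@3: s1:11  s2:11  s3:9  s4:0 → peak 11
Item 1@4: s1:11  s2:11  s3:6  s4:3 → peak 11
Best is Item 1@3, peak 11.

11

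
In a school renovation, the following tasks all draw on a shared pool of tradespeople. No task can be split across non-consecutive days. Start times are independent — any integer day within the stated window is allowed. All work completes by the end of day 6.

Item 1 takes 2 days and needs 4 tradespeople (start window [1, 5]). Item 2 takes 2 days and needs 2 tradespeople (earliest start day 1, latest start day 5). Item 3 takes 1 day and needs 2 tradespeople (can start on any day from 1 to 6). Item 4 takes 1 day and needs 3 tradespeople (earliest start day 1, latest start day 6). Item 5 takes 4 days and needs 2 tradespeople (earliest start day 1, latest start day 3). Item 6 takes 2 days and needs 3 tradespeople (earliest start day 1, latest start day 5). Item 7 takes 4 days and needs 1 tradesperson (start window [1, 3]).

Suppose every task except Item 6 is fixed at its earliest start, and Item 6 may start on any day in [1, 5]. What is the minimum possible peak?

14

Item 6@1: d1:17  d2:12  d3:3  d4:3  d5:0  d6:0 → peak 17
Item 6@2: d1:14  d2:12  d3:6  d4:3  d5:0  d6:0 → peak 14
Item 6@3: d1:14  d2:9  d3:6  d4:6  d5:0  d6:0 → peak 14
Item 6@4: d1:14  d2:9  d3:3  d4:6  d5:3  d6:0 → peak 14
Item 6@5: d1:14  d2:9  d3:3  d4:3  d5:3  d6:3 → peak 14
Best is Item 6@2, peak 14.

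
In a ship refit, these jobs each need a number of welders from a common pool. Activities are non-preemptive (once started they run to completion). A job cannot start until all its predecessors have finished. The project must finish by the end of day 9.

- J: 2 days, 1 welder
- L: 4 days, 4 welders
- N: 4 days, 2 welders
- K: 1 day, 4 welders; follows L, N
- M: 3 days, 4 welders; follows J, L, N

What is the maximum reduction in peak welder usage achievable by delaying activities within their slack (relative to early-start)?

2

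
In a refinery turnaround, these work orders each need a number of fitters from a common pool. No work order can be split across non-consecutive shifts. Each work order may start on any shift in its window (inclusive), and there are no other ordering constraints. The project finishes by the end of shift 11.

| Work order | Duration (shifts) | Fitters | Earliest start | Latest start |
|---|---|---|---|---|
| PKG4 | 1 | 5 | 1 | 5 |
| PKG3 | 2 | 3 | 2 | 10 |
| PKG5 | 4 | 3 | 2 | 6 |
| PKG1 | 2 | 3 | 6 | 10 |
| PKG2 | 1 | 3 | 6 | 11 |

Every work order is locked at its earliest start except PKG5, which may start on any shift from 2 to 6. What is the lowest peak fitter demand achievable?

6

PKG5@2: s1:5  s2:6  s3:6  s4:3  s5:3  s6:6  s7:3  s8:0  s9:0  s10:0  s11:0 → peak 6
PKG5@3: s1:5  s2:3  s3:6  s4:3  s5:3  s6:9  s7:3  s8:0  s9:0  s10:0  s11:0 → peak 9
PKG5@4: s1:5  s2:3  s3:3  s4:3  s5:3  s6:9  s7:6  s8:0  s9:0  s10:0  s11:0 → peak 9
PKG5@5: s1:5  s2:3  s3:3  s4:0  s5:3  s6:9  s7:6  s8:3  s9:0  s10:0  s11:0 → peak 9
PKG5@6: s1:5  s2:3  s3:3  s4:0  s5:0  s6:9  s7:6  s8:3  s9:3  s10:0  s11:0 → peak 9
Best is PKG5@2, peak 6.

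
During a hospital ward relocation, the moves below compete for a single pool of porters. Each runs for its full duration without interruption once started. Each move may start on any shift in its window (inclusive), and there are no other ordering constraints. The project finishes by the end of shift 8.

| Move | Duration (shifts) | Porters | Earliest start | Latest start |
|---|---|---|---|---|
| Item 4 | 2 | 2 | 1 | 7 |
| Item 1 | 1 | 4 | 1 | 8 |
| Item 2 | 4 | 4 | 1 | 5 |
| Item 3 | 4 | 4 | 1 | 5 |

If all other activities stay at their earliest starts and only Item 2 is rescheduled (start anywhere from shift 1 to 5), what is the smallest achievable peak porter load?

Item 2@1: s1:14  s2:10  s3:8  s4:8  s5:0  s6:0  s7:0  s8:0 → peak 14
Item 2@2: s1:10  s2:10  s3:8  s4:8  s5:4  s6:0  s7:0  s8:0 → peak 10
Item 2@3: s1:10  s2:6  s3:8  s4:8  s5:4  s6:4  s7:0  s8:0 → peak 10
Item 2@4: s1:10  s2:6  s3:4  s4:8  s5:4  s6:4  s7:4  s8:0 → peak 10
Item 2@5: s1:10  s2:6  s3:4  s4:4  s5:4  s6:4  s7:4  s8:4 → peak 10
Best is Item 2@2, peak 10.

10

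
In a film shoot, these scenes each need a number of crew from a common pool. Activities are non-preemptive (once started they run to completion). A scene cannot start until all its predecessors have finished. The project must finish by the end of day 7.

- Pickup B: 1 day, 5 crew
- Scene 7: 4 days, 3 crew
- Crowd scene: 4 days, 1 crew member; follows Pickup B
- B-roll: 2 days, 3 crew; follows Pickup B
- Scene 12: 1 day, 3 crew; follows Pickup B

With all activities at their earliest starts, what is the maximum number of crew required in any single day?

Early-start schedule: Pickup B@1, Scene 7@1, Crowd scene@2, B-roll@2, Scene 12@2.
Load per day: day 1: 8, day 2: 10, day 3: 7, day 4: 4, day 5: 1, day 6: 0, day 7: 0.
Peak is 10.

10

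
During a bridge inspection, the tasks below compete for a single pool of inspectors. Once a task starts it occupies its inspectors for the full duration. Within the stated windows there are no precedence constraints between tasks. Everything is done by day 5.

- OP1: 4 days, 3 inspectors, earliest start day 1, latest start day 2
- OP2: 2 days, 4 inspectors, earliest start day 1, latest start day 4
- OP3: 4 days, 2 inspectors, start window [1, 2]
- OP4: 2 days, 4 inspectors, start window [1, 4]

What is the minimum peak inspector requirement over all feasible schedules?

9

Early-start (OP1@1, OP2@1, OP3@1, OP4@1) gives peak 13: d1:13  d2:13  d3:5  d4:5  d5:0.
Shift OP4→3.
Schedule OP1@1, OP2@1, OP3@1, OP4@3: d1:9  d2:9  d3:9  d4:9  d5:0 — peak 9.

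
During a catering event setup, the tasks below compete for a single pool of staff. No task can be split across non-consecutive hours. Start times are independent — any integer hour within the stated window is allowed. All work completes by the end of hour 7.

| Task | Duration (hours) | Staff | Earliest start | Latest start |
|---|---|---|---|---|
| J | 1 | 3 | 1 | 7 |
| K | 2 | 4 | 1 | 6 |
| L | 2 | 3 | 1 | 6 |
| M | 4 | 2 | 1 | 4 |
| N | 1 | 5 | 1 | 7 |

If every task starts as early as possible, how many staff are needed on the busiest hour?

17

Early-start schedule: J@1, K@1, L@1, M@1, N@1.
Load per hour: hour 1: 17, hour 2: 9, hour 3: 2, hour 4: 2, hour 5: 0, hour 6: 0, hour 7: 0.
Peak is 17.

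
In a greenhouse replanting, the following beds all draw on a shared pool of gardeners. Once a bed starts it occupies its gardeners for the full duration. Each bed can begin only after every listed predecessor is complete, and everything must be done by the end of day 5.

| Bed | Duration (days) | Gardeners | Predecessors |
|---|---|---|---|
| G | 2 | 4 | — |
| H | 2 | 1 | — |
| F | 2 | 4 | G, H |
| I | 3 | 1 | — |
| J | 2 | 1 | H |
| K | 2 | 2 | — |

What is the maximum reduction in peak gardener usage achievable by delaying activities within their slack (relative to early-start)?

1

Early-start peak: d1:8  d2:8  d3:6  d4:5  d5:0 ⇒ 8.
Leveled (G@1, H@1, F@3, I@1, J@3, K@4): d1:6  d2:6  d3:6  d4:7  d5:2 ⇒ 7.
Reduction 8 − 7 = 1.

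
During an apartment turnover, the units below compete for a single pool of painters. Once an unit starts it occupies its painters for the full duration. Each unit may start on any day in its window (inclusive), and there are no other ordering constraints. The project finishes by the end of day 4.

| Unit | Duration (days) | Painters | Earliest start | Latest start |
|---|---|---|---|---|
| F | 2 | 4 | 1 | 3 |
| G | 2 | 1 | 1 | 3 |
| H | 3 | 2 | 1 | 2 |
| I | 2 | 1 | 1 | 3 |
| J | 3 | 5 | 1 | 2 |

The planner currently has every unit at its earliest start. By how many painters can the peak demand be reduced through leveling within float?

Early-start peak: d1:13  d2:13  d3:7  d4:0 ⇒ 13.
Leveled (F@1, G@3, H@1, I@3, J@1): d1:11  d2:11  d3:9  d4:2 ⇒ 11.
Reduction 13 − 11 = 2.

2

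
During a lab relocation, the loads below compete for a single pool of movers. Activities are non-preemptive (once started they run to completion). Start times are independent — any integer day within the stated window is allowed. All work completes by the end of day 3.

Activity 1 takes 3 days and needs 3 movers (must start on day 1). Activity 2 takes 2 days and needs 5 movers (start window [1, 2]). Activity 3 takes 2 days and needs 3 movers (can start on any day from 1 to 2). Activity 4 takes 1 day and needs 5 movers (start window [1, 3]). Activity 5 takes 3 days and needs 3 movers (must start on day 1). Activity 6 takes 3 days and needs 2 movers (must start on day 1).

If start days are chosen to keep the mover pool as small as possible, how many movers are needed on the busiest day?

16

Early-start (Activity 1@1, Activity 2@1, Activity 3@1, Activity 4@1, Activity 5@1, Activity 6@1) gives peak 21: d1:21  d2:16  d3:8.
Shift Activity 4→3.
Schedule Activity 1@1, Activity 2@1, Activity 3@1, Activity 4@3, Activity 5@1, Activity 6@1: d1:16  d2:16  d3:13 — peak 16.
No arrangement of the 12 feasible schedules does better.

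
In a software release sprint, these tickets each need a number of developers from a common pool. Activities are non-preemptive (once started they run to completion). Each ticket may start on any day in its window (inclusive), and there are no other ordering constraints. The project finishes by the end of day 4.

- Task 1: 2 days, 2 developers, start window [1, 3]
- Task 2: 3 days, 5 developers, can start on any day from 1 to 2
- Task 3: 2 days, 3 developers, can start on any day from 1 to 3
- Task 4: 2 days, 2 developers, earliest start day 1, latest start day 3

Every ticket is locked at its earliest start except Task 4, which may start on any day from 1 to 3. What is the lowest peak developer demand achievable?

Task 4@1: d1:12  d2:12  d3:5  d4:0 → peak 12
Task 4@2: d1:10  d2:12  d3:7  d4:0 → peak 12
Task 4@3: d1:10  d2:10  d3:7  d4:2 → peak 10
Best is Task 4@3, peak 10.

10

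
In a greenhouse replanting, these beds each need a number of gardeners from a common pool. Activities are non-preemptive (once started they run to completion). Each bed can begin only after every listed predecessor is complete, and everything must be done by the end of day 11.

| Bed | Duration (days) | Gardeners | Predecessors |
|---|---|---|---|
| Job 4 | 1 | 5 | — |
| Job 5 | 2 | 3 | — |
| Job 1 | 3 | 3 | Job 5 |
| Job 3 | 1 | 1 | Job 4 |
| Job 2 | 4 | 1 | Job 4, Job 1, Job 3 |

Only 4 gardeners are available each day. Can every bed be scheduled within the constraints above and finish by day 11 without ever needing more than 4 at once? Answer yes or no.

The minimum achievable peak is 5; 4 < 5, so no feasible schedule stays within the cap.

no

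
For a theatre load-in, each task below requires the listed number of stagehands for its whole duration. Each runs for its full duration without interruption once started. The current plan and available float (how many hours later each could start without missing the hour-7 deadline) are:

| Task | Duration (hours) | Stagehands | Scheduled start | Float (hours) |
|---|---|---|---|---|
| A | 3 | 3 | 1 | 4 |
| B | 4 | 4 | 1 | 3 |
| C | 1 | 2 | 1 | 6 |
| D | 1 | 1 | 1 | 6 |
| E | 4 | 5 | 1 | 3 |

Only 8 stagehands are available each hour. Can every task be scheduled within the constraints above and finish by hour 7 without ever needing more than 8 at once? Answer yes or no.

no

The minimum achievable peak is 9; 8 < 9, so no feasible schedule stays within the cap.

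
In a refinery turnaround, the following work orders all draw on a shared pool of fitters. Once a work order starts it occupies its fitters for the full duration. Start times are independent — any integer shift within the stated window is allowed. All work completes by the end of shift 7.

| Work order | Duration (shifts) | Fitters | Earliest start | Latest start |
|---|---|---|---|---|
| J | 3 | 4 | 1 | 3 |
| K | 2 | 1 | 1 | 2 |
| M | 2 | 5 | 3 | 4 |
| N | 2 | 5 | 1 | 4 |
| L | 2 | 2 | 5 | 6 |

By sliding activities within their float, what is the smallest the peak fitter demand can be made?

9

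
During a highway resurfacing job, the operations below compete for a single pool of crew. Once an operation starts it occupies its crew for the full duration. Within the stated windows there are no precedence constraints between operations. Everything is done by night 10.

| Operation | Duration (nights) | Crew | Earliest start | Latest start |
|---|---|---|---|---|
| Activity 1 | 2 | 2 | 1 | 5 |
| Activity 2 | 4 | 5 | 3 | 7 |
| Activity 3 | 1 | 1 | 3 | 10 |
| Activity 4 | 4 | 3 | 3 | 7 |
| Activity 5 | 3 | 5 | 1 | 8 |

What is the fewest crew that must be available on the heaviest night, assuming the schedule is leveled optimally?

8

Early-start (Activity 1@1, Activity 2@3, Activity 3@3, Activity 4@3, Activity 5@1) gives peak 14: n1:7  n2:7  n3:14  n4:8  n5:8  n6:8  n7:0  n8:0  n9:0  n10:0.
Shift Activity 4→4, Activity 5→7.
Schedule Activity 1@1, Activity 2@3, Activity 3@3, Activity 4@4, Activity 5@7: n1:2  n2:2  n3:6  n4:8  n5:8  n6:8  n7:8  n8:5  n9:5  n10:0 — peak 8.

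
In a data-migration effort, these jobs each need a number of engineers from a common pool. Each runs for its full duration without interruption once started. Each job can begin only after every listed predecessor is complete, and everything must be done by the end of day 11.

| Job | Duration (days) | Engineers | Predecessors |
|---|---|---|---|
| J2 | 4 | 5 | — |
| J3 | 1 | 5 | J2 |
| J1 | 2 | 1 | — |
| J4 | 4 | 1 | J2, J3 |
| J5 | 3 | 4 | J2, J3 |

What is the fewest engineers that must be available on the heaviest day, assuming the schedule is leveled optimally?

Early-start (J2@1, J3@5, J1@1, J4@6, J5@6) gives peak 6: d1:6  d2:6  d3:5  d4:5  d5:5  d6:5  d7:5  d8:5  d9:1  d10:0  d11:0.
Shift J1→6, J5→8.
Schedule J2@1, J3@5, J1@6, J4@6, J5@8: d1:5  d2:5  d3:5  d4:5  d5:5  d6:2  d7:2  d8:5  d9:5  d10:4  d11:0 — peak 5.

5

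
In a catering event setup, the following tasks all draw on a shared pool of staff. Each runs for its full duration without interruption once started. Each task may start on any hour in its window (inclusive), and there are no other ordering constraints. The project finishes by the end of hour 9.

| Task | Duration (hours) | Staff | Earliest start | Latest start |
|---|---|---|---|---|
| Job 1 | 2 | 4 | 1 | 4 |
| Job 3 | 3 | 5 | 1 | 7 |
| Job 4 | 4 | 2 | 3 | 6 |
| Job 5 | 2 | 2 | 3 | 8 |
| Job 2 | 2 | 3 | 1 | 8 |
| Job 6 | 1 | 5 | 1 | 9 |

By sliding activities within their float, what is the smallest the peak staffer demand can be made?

7

Early-start (Job 1@1, Job 3@1, Job 4@3, Job 5@3, Job 2@1, Job 6@1) gives peak 17: h1:17  h2:12  h3:9  h4:4  h5:2  h6:2  h7:0  h8:0  h9:0.
Shift Job 3→3, Job 5→6, Job 6→7.
Schedule Job 1@1, Job 3@3, Job 4@3, Job 5@6, Job 2@1, Job 6@7: h1:7  h2:7  h3:7  h4:7  h5:7  h6:4  h7:7  h8:0  h9:0 — peak 7.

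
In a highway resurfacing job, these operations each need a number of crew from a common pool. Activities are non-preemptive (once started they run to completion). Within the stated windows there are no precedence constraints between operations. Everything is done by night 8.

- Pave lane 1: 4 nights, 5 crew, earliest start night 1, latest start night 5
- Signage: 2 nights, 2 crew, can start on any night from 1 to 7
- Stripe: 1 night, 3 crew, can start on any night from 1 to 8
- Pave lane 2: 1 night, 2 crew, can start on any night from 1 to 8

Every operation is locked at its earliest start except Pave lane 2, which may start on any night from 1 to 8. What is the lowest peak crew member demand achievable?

Pave lane 2@1: n1:12  n2:7  n3:5  n4:5  n5:0  n6:0  n7:0  n8:0 → peak 12
Pave lane 2@2: n1:10  n2:9  n3:5  n4:5  n5:0  n6:0  n7:0  n8:0 → peak 10
Pave lane 2@3: n1:10  n2:7  n3:7  n4:5  n5:0  n6:0  n7:0  n8:0 → peak 10
Pave lane 2@4: n1:10  n2:7  n3:5  n4:7  n5:0  n6:0  n7:0  n8:0 → peak 10
Pave lane 2@5: n1:10  n2:7  n3:5  n4:5  n5:2  n6:0  n7:0  n8:0 → peak 10
Pave lane 2@6: n1:10  n2:7  n3:5  n4:5  n5:0  n6:2  n7:0  n8:0 → peak 10
Pave lane 2@7: n1:10  n2:7  n3:5  n4:5  n5:0  n6:0  n7:2  n8:0 → peak 10
Pave lane 2@8: n1:10  n2:7  n3:5  n4:5  n5:0  n6:0  n7:0  n8:2 → peak 10
Best is Pave lane 2@2, peak 10.

10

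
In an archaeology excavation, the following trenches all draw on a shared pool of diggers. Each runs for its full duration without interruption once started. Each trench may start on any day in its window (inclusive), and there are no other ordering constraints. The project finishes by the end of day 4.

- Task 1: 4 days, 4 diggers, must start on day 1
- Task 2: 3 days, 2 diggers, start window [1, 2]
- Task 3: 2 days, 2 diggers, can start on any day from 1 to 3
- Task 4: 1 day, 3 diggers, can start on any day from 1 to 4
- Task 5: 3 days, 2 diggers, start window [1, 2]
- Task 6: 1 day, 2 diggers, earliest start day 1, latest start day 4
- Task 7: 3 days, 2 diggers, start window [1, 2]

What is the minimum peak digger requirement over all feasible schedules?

12

Early-start (Task 1@1, Task 2@1, Task 3@1, Task 4@1, Task 5@1, Task 6@1, Task 7@1) gives peak 17: d1:17  d2:12  d3:10  d4:4.
Shift Task 5→2, Task 6→3, Task 7→2.
Schedule Task 1@1, Task 2@1, Task 3@1, Task 4@1, Task 5@2, Task 6@3, Task 7@2: d1:11  d2:12  d3:12  d4:8 — peak 12.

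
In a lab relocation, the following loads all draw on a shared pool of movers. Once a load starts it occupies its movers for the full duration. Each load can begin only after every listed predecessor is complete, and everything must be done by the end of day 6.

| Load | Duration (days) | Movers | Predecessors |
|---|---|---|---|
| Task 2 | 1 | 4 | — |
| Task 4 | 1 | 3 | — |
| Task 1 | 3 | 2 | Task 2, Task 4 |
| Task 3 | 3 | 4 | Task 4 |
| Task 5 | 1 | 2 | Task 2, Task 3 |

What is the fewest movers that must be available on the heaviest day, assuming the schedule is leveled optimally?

6

Early-start (Task 2@1, Task 4@1, Task 1@2, Task 3@2, Task 5@5) gives peak 7: d1:7  d2:6  d3:6  d4:6  d5:2  d6:0.
Shift Task 4→2, Task 1→3, Task 3→3, Task 5→6.
Schedule Task 2@1, Task 4@2, Task 1@3, Task 3@3, Task 5@6: d1:4  d2:3  d3:6  d4:6  d5:6  d6:2 — peak 6.
No arrangement of the 23 feasible schedules does better.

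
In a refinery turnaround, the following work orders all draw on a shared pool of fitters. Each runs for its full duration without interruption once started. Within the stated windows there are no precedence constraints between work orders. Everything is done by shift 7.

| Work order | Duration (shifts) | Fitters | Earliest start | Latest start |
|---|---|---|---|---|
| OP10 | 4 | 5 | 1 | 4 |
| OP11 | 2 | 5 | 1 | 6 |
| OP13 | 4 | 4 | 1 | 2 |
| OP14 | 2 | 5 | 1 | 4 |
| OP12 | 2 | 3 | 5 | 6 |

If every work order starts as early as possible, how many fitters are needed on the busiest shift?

Early-start schedule: OP10@1, OP11@1, OP13@1, OP14@1, OP12@5.
Load per shift: shift 1: 19, shift 2: 19, shift 3: 9, shift 4: 9, shift 5: 3, shift 6: 3, shift 7: 0.
Peak is 19.

19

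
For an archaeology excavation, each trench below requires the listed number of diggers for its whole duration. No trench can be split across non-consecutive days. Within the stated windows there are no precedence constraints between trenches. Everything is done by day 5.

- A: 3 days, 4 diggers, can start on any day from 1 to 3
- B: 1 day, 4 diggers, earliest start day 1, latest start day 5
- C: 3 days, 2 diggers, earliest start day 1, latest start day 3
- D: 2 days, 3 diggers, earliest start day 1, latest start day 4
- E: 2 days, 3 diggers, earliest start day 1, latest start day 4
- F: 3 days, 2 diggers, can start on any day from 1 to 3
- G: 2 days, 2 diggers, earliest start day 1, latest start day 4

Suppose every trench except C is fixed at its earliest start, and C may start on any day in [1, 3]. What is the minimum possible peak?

C@1: d1:20  d2:16  d3:8  d4:0  d5:0 → peak 20
C@2: d1:18  d2:16  d3:8  d4:2  d5:0 → peak 18
C@3: d1:18  d2:14  d3:8  d4:2  d5:2 → peak 18
Best is C@2, peak 18.

18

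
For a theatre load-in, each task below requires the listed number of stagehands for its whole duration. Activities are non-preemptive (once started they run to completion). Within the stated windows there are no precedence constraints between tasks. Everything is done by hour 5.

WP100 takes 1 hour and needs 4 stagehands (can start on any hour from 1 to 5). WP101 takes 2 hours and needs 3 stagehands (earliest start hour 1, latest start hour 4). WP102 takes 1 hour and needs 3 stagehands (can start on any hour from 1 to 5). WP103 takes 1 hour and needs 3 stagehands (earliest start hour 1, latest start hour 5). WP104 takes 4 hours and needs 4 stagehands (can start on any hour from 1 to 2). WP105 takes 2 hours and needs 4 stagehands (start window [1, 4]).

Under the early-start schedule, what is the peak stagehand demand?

21

Early-start schedule: WP100@1, WP101@1, WP102@1, WP103@1, WP104@1, WP105@1.
Load per hour: hour 1: 21, hour 2: 11, hour 3: 4, hour 4: 4, hour 5: 0.
Peak is 21.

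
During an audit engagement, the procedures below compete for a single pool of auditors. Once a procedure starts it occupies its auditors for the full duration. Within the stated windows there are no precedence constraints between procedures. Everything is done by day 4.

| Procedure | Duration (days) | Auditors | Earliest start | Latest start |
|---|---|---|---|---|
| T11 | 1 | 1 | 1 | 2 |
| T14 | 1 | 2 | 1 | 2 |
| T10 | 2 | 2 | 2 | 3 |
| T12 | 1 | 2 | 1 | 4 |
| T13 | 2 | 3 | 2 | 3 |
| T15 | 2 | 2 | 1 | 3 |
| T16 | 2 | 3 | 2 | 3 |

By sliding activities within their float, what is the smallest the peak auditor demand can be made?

8

Early-start (T11@1, T14@1, T10@2, T12@1, T13@2, T15@1, T16@2) gives peak 10: d1:7  d2:10  d3:8  d4:0.
Shift T16→3.
Schedule T11@1, T14@1, T10@2, T12@1, T13@2, T15@1, T16@3: d1:7  d2:7  d3:8  d4:3 — peak 8.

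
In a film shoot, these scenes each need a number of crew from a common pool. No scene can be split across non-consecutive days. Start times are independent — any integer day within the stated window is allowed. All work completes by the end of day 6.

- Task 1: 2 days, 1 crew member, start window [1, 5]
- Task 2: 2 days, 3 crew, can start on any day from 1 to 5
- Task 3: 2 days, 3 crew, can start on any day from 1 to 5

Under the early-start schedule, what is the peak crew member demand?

7

Early-start schedule: Task 1@1, Task 2@1, Task 3@1.
Load per day: day 1: 7, day 2: 7, day 3: 0, day 4: 0, day 5: 0, day 6: 0.
Peak is 7.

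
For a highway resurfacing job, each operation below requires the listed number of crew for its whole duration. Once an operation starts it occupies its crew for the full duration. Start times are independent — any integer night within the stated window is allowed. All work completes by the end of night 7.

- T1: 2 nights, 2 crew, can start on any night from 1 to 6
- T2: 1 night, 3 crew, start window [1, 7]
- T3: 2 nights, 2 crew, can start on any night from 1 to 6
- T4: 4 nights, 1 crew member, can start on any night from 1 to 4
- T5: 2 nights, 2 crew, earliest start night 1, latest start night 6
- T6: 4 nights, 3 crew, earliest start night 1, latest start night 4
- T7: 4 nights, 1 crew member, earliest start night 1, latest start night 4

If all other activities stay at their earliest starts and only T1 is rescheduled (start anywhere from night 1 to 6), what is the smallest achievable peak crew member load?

12

T1@1: n1:14  n2:11  n3:5  n4:5  n5:0  n6:0  n7:0 → peak 14
T1@2: n1:12  n2:11  n3:7  n4:5  n5:0  n6:0  n7:0 → peak 12
T1@3: n1:12  n2:9  n3:7  n4:7  n5:0  n6:0  n7:0 → peak 12
T1@4: n1:12  n2:9  n3:5  n4:7  n5:2  n6:0  n7:0 → peak 12
T1@5: n1:12  n2:9  n3:5  n4:5  n5:2  n6:2  n7:0 → peak 12
T1@6: n1:12  n2:9  n3:5  n4:5  n5:0  n6:2  n7:2 → peak 12
Best is T1@2, peak 12.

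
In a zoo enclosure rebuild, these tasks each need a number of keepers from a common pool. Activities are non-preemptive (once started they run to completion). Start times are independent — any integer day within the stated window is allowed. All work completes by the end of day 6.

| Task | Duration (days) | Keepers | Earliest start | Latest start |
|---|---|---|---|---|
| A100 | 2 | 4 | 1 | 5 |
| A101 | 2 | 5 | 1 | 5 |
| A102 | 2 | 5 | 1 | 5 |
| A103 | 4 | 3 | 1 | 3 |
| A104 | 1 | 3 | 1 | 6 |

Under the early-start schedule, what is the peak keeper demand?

Early-start schedule: A100@1, A101@1, A102@1, A103@1, A104@1.
Load per day: day 1: 20, day 2: 17, day 3: 3, day 4: 3, day 5: 0, day 6: 0.
Peak is 20.

20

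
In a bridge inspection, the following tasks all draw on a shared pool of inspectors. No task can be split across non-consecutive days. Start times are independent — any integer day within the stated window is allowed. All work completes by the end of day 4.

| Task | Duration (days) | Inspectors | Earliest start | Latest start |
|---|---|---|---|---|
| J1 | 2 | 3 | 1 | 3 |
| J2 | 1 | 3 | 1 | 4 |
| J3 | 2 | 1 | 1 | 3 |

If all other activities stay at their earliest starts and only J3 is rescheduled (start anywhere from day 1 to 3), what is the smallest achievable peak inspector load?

6

J3@1: d1:7  d2:4  d3:0  d4:0 → peak 7
J3@2: d1:6  d2:4  d3:1  d4:0 → peak 6
J3@3: d1:6  d2:3  d3:1  d4:1 → peak 6
Best is J3@2, peak 6.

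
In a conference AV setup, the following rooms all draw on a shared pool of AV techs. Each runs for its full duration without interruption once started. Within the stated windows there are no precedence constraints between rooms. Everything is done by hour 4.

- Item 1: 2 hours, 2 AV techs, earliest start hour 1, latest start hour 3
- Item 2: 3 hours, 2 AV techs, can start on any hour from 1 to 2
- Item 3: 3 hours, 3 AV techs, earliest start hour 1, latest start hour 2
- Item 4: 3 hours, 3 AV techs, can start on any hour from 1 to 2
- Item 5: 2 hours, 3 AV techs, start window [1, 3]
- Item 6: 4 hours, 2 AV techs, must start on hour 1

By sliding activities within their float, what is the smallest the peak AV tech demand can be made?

Early-start (Item 1@1, Item 2@1, Item 3@1, Item 4@1, Item 5@1, Item 6@1) gives peak 15: h1:15  h2:15  h3:10  h4:2.
Shift Item 5→3.
Schedule Item 1@1, Item 2@1, Item 3@1, Item 4@1, Item 5@3, Item 6@1: h1:12  h2:12  h3:13  h4:5 — peak 13.

13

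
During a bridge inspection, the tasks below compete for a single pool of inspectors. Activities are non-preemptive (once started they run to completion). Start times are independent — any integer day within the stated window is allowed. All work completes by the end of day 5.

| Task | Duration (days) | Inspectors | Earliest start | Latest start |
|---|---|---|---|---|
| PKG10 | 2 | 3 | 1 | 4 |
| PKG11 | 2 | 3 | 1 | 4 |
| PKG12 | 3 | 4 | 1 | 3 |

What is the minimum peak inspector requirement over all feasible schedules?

Early-start (PKG10@1, PKG11@1, PKG12@1) gives peak 10: d1:10  d2:10  d3:4  d4:0  d5:0.
Shift PKG12→3.
Schedule PKG10@1, PKG11@1, PKG12@3: d1:6  d2:6  d3:4  d4:4  d5:4 — peak 6.

6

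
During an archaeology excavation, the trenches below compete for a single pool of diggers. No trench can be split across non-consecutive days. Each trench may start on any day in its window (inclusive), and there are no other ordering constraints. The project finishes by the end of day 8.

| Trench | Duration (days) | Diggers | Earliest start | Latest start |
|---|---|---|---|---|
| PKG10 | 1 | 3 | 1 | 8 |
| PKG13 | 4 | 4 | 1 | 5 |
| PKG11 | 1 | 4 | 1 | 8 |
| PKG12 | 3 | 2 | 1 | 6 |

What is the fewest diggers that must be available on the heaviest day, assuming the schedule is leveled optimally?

Early-start (PKG10@1, PKG13@1, PKG11@1, PKG12@1) gives peak 13: d1:13  d2:6  d3:6  d4:4  d5:0  d6:0  d7:0  d8:0.
Shift PKG13→4, PKG11→8.
Schedule PKG10@1, PKG13@4, PKG11@8, PKG12@1: d1:5  d2:2  d3:2  d4:4  d5:4  d6:4  d7:4  d8:4 — peak 5.

5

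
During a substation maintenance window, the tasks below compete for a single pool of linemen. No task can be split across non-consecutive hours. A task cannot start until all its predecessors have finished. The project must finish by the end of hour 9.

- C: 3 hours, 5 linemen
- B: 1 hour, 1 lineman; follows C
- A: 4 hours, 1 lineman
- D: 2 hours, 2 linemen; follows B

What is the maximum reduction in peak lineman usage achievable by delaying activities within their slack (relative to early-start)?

1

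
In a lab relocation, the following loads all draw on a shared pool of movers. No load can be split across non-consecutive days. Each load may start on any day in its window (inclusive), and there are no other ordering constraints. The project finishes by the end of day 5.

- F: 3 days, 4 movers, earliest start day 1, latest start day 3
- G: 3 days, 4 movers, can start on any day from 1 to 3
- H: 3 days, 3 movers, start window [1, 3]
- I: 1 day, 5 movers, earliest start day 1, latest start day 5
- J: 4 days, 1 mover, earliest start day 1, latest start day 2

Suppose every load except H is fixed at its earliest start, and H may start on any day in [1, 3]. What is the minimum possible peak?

14

H@1: d1:17  d2:12  d3:12  d4:1  d5:0 → peak 17
H@2: d1:14  d2:12  d3:12  d4:4  d5:0 → peak 14
H@3: d1:14  d2:9  d3:12  d4:4  d5:3 → peak 14
Best is H@2, peak 14.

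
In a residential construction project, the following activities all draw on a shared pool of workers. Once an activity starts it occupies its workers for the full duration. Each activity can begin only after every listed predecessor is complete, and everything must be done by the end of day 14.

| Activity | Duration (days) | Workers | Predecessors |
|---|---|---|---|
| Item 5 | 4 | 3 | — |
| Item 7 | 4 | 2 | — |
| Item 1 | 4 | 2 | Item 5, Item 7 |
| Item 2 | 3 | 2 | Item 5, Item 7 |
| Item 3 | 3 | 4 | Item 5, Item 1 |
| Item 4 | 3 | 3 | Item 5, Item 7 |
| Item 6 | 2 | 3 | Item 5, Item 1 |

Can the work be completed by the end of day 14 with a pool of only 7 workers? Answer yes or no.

yes

Schedule Item 5@1, Item 7@1, Item 1@5, Item 2@8, Item 3@11, Item 4@5, Item 6@9: d1:5  d2:5  d3:5  d4:5  d5:5  d6:5  d7:5  d8:4  d9:5  d10:5  d11:4  d12:4  d13:4  d14:0 — peak 5 ≤ 7.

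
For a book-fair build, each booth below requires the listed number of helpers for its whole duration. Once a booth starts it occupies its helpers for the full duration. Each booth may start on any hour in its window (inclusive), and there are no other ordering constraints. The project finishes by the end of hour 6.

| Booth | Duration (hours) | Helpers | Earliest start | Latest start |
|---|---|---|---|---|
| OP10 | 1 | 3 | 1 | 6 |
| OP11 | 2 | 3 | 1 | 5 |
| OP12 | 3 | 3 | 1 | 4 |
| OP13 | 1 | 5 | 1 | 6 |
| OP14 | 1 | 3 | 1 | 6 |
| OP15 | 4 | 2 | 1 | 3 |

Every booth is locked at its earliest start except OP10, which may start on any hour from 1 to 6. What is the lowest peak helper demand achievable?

16

OP10@1: h1:19  h2:8  h3:5  h4:2  h5:0  h6:0 → peak 19
OP10@2: h1:16  h2:11  h3:5  h4:2  h5:0  h6:0 → peak 16
OP10@3: h1:16  h2:8  h3:8  h4:2  h5:0  h6:0 → peak 16
OP10@4: h1:16  h2:8  h3:5  h4:5  h5:0  h6:0 → peak 16
OP10@5: h1:16  h2:8  h3:5  h4:2  h5:3  h6:0 → peak 16
OP10@6: h1:16  h2:8  h3:5  h4:2  h5:0  h6:3 → peak 16
Best is OP10@2, peak 16.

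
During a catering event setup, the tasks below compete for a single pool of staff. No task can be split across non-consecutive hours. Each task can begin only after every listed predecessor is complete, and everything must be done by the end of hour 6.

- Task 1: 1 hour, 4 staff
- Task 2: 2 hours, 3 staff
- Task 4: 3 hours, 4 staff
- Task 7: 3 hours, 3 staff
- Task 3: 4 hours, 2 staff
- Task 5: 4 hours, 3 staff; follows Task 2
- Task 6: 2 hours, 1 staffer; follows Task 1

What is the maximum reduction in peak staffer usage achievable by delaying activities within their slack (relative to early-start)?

6

Early-start peak: h1:16  h2:13  h3:13  h4:5  h5:3  h6:3 ⇒ 16.
Leveled (Task 1@1, Task 2@1, Task 4@4, Task 7@1, Task 3@2, Task 5@3, Task 6@2): h1:10  h2:9  h3:9  h4:9  h5:9  h6:7 ⇒ 10.
Reduction 16 − 10 = 6.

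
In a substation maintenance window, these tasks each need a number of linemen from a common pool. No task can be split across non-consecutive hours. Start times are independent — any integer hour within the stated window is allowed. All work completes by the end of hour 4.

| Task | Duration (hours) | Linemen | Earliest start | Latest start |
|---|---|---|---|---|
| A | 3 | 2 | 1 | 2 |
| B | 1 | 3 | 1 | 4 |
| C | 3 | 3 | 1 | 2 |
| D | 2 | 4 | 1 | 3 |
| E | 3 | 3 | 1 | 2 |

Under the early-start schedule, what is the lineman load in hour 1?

At early start, hour 1 has: A, B, C, D, E.
Demand: 2 + 3 + 3 + 4 + 3 = 15.

15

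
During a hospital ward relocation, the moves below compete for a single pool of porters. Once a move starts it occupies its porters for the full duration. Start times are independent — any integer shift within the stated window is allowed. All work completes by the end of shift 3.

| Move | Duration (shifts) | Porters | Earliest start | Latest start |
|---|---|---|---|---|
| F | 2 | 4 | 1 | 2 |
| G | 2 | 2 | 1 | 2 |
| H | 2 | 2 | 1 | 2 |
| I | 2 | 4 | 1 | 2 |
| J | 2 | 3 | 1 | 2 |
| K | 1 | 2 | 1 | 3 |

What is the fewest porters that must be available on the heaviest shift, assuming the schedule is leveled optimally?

Early-start (F@1, G@1, H@1, I@1, J@1, K@1) gives peak 17: s1:17  s2:15  s3:0.
Shift K→3.
Schedule F@1, G@1, H@1, I@1, J@1, K@3: s1:15  s2:15  s3:2 — peak 15.

15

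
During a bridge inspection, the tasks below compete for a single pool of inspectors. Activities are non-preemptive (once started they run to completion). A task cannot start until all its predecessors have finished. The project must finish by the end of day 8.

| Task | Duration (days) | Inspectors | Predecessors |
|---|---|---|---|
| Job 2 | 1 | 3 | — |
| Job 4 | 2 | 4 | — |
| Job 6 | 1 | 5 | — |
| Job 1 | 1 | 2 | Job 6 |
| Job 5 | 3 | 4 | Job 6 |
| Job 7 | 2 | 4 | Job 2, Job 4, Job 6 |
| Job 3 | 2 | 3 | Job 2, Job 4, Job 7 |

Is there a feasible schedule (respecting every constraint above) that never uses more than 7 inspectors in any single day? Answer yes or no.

yes

Schedule Job 2@1, Job 4@1, Job 6@3, Job 1@4, Job 5@6, Job 7@4, Job 3@6: d1:7  d2:4  d3:5  d4:6  d5:4  d6:7  d7:7  d8:4 — peak 7 ≤ 7.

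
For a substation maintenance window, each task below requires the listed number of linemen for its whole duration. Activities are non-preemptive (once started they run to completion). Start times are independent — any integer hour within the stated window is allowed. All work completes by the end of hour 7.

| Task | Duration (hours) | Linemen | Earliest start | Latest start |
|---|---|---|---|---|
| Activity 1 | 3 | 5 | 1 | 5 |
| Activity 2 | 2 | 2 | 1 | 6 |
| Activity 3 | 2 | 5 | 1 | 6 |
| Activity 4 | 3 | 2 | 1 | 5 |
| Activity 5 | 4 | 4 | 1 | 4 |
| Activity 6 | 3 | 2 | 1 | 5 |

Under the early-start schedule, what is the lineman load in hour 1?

20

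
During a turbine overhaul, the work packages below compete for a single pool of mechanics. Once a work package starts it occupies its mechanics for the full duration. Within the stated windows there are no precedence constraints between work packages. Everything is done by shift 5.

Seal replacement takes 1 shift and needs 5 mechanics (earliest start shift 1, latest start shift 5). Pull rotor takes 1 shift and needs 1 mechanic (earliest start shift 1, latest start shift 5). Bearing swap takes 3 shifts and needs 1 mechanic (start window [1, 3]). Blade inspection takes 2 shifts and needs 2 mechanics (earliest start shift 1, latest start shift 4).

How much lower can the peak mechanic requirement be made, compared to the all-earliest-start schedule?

Early-start peak: s1:9  s2:3  s3:1  s4:0  s5:0 ⇒ 9.
Leveled (Seal replacement@1, Pull rotor@2, Bearing swap@2, Blade inspection@2): s1:5  s2:4  s3:3  s4:1  s5:0 ⇒ 5.
Reduction 9 − 5 = 4.

4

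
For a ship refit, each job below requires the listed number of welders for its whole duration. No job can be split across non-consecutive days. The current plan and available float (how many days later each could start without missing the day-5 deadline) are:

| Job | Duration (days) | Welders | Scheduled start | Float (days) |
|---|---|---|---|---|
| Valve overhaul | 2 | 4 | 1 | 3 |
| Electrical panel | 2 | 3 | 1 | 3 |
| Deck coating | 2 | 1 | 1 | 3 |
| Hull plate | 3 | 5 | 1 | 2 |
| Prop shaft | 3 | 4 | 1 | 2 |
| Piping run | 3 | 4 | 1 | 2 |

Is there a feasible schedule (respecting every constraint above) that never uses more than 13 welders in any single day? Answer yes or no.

yes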